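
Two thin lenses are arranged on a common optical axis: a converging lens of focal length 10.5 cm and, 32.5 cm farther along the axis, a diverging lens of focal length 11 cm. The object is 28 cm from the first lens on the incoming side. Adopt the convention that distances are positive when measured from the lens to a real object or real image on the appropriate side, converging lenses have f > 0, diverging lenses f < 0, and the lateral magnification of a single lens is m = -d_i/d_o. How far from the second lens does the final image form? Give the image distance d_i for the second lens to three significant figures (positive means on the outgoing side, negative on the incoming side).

Lens 1: 1/d_i1 = 1/f_1 - 1/d_o1 = 1/10.5 - 1/28 = 0.05952 cm^-1, so d_i1 = 16.800 cm.
That image sits 15.700 cm in front of the second lens, so d_o2 = 15.700 cm.
Lens 2: 1/d_i2 = 1/f_2 - 1/d_o2 = 1/(-11) - 1/(15.700) = -0.15460 cm^-1, so d_i2 = -6.468 cm.

-6.47 cm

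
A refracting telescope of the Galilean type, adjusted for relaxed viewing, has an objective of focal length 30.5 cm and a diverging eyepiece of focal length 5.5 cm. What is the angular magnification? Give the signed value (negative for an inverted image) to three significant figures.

M = -f_obj/f_eye = -30.5/(-5.5) = 5.545.

5.55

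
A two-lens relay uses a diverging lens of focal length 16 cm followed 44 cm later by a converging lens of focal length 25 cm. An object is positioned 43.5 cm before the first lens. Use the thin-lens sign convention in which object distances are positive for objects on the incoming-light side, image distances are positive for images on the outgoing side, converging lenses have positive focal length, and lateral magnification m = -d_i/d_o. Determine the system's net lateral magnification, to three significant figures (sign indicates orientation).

Lens 1: 1/d_i1 = 1/f_1 - 1/d_o1 = 1/(-16) - 1/43.5 = -0.08549 cm^-1, so d_i1 = -11.697 cm.
m_1 = -(-11.697)/43.5 = 0.2689.
The intermediate image is virtual, 11.697 cm to the left of lens 1, so d_o2 = L - d_i1 = 44 - (-11.697) = 55.697 cm.
Lens 2: 1/d_i2 = 1/f_2 - 1/d_o2 = 1/25 - 1/(55.697) = 0.02205 cm^-1, so d_i2 = 45.360 cm.
m_2 = -(45.360)/(55.697) = -0.8144.
Total m = m_1 x m_2 = (0.2689)(-0.8144) = -0.2190.

-0.219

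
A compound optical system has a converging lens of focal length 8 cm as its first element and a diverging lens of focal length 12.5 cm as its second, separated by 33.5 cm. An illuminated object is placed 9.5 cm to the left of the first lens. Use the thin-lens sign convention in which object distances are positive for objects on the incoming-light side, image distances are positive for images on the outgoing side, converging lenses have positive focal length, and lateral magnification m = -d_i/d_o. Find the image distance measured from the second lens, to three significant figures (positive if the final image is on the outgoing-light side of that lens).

Lens 1: 1/d_i1 = 1/f_1 - 1/d_o1 = 1/8 - 1/9.5 = 0.01974 cm^-1, so d_i1 = 50.667 cm.
This image would form 50.667 cm past lens 1, i.e. 17.167 cm beyond lens 2, so it is a virtual object for lens 2: d_o2 = 33.5 - 50.667 = -17.167 cm.
Lens 2: 1/d_i2 = 1/f_2 - 1/d_o2 = 1/(-12.5) - 1/(-17.167) = -0.02175 cm^-1, so d_i2 = -45.982 cm.

-46.0 cm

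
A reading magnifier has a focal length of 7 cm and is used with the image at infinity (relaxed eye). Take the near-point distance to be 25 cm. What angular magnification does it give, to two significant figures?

M = D/f = 25/7 = 3.571.

3.6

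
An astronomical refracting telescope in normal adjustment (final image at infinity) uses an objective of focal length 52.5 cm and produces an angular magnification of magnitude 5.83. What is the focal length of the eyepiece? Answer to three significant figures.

|M| = f_obj/f_eye, so f_eye = f_obj/|M| = 52.5/5.83 = 9.005 cm.

9.01 cm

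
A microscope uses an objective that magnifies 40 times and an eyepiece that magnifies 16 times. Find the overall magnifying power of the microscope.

The overall magnification of a compound microscope is the product of the objective and eyepiece magnifications:
M = M_obj x M_eye = 40 x 16 = 640.

640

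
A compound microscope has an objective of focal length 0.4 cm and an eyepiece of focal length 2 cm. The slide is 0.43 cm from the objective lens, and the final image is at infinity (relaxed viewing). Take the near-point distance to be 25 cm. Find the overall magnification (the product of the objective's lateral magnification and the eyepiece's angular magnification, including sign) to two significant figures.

-170

Objective: 1/d_i = 1/f_obj - 1/d_o = 1/0.4 - 1/0.43 = 0.17442 cm^-1, so d_i = 5.733 cm.
m_obj = -d_i/d_o = -5.733/0.43 = -13.333.
Eyepiece angular magnification (image at infinity): M_eye = D/f_e = 25/2 = 12.500.
Overall M = m_obj x M_eye = (-13.333)(12.500) = -166.67.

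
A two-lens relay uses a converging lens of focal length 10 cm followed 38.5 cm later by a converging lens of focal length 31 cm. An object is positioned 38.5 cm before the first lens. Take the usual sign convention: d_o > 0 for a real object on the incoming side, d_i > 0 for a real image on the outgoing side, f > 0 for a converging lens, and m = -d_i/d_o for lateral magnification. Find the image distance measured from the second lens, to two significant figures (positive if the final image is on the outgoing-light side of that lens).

Lens 1: 1/d_i1 = 1/f_1 - 1/d_o1 = 1/10 - 1/38.5 = 0.07403 cm^-1, so d_i1 = 13.509 cm.
The intermediate image is 13.509 cm to the right of lens 1, so d_o2 = L - d_i1 = 38.5 - 13.509 = 24.991 cm.
Lens 2: 1/d_i2 = 1/f_2 - 1/d_o2 = 1/31 - 1/(24.991) = -0.00776 cm^-1, so d_i2 = -128.933 cm.

-130 cm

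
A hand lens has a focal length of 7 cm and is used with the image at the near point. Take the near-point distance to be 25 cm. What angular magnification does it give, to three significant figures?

M = 1 + D/f = 1 + 25/7 = 4.571.

4.57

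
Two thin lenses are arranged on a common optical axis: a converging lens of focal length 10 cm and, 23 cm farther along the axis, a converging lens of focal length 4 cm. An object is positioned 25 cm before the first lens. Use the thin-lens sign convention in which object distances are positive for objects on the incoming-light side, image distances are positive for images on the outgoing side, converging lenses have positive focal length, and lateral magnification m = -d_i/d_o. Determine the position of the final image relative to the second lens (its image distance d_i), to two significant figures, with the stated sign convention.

First lens: d_i1 = 1/(1/10 - 1/25) = 16.667 cm.
Object distance for lens 2: d_o2 = 23 - 16.667 = 6.333 cm.
Second lens: d_i2 = 1/(1/4 - 1/(6.333)) = 10.857 cm.

11 cm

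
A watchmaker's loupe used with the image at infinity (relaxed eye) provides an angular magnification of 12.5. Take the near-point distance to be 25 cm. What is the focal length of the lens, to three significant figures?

2.00 cm

For the image at infinity, M = D/f.
f = D/M = 25/12.5 = 2.000 cm.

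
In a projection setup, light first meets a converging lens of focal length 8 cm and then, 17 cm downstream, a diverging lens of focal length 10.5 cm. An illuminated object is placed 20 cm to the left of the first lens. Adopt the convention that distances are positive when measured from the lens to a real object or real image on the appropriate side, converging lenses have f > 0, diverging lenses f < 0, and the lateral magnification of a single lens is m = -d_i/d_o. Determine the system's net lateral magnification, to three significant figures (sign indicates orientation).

-0.494

Applying the thin-lens equation to the first lens, 1/8 = 1/20 + 1/d_i1, which gives d_i1 = 13.333 cm.
Its lateral magnification is m_1 = -d_i1/d_o1 = -(13.333)/20 = -0.6667.
The intermediate image is 13.333 cm to the right of lens 1, so d_o2 = L - d_i1 = 17 - 13.333 = 3.667 cm.
Applying the thin-lens equation again with f_2 = -10.5 cm and d_o2 = 3.667 cm gives d_i2 = -2.718 cm.
m_2 = -(-2.718)/(3.667) = 0.7412.
The system's lateral magnification is m_1 m_2 = (-0.6667)(0.7412) = -0.4941.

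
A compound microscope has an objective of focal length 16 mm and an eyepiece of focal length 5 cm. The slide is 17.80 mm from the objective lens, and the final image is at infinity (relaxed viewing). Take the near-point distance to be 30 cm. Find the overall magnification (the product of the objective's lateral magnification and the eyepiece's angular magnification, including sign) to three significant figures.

-53.3

Convert to cm: f_obj = 16 mm = 1.6 cm; d_o = 17.80 mm = 1.78 cm.
Objective: 1/d_i = 1/f_obj - 1/d_o = 1/1.6 - 1/1.78 = 0.06320 cm^-1, so d_i = 15.822 cm.
m_obj = -d_i/d_o = -15.822/1.78 = -8.889.
Eyepiece angular magnification (image at infinity): M_eye = D/f_e = 30/5 = 6.000.
Overall M = m_obj x M_eye = (-8.889)(6.000) = -53.33.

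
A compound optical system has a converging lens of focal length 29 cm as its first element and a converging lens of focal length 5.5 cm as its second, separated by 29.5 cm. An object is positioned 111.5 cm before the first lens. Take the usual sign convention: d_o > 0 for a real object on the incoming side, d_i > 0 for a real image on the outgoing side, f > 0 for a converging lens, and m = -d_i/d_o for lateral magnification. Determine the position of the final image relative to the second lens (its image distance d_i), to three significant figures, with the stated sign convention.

Lens 1: 1/d_i1 = 1/f_1 - 1/d_o1 = 1/29 - 1/111.5 = 0.02551 cm^-1, so d_i1 = 39.194 cm.
This image would form 39.194 cm past lens 1, i.e. 9.694 cm beyond lens 2, so it is a virtual object for lens 2: d_o2 = 29.5 - 39.194 = -9.694 cm.
Lens 2: 1/d_i2 = 1/f_2 - 1/d_o2 = 1/5.5 - 1/(-9.694) = 0.28498 cm^-1, so d_i2 = 3.509 cm.

3.51 cm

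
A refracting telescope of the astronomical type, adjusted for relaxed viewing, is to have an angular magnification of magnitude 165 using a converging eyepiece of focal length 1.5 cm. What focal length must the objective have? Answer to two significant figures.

250 cm

|M| = f_obj/|f_eye|, so f_obj = |M| x |f_eye| = 165.0 x 1.5 = 247.500 cm.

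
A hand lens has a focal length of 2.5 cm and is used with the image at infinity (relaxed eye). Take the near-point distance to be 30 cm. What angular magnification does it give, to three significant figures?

12.0

M = D/f = 30/2.5 = 12.000.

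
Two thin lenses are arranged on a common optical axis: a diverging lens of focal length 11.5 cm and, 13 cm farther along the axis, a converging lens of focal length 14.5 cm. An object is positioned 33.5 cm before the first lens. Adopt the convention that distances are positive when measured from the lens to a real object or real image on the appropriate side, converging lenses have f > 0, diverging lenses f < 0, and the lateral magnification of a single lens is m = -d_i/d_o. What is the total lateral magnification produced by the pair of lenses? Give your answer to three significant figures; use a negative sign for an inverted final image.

-0.525

First lens: d_i1 = 1/(1/(-11.5) - 1/33.5) = -8.561 cm.
m_1 = -(-8.561)/33.5 = 0.2556.
The intermediate image is virtual, 8.561 cm to the left of lens 1, so d_o2 = L - d_i1 = 13 - (-8.561) = 21.561 cm.
Second lens: d_i2 = 1/(1/14.5 - 1/(21.561)) = 44.276 cm.
m_2 = -(44.276)/(21.561) = -2.0535.
The system's lateral magnification is m_1 m_2 = (0.2556)(-2.0535) = -0.5248.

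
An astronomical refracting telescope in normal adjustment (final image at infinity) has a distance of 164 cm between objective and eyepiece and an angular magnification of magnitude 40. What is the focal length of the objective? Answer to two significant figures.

160 cm

In normal adjustment the tube length equals f_obj + f_eye and |M| = f_obj/f_eye.
So f_obj = 40 f_eye and 40 f_eye + f_eye = 164 cm, giving f_eye = 164/41 = 4.000 cm and f_obj = 160.000 cm.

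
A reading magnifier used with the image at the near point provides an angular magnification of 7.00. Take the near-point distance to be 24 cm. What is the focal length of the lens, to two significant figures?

4.0 cm

For the image at the near point, M = 1 + D/f.
f = D/(M - 1) = 24/(7.0 - 1) = 4.000 cm.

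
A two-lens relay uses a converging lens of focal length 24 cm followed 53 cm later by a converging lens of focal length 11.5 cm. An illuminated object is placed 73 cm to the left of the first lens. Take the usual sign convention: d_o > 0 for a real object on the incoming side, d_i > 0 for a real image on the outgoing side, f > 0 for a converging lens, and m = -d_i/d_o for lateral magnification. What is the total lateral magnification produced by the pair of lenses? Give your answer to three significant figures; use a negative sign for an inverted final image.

Lens 1: 1/d_i1 = 1/f_1 - 1/d_o1 = 1/24 - 1/73 = 0.02797 cm^-1, so d_i1 = 35.755 cm.
m_1 = -(35.755)/73 = -0.4898.
Object distance for lens 2: d_o2 = 53 - 35.755 = 17.245 cm.
Lens 2: 1/d_i2 = 1/f_2 - 1/d_o2 = 1/11.5 - 1/(17.245) = 0.02897 cm^-1, so d_i2 = 34.520 cm.
m_2 = -(34.520)/(17.245) = -2.0018.
The system's lateral magnification is m_1 m_2 = (-0.4898)(-2.0018) = 0.9805.

0.980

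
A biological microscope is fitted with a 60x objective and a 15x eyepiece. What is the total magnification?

The overall magnification of a compound microscope is the product of the objective and eyepiece magnifications:
M = M_obj x M_eye = 60 x 15 = 900.

900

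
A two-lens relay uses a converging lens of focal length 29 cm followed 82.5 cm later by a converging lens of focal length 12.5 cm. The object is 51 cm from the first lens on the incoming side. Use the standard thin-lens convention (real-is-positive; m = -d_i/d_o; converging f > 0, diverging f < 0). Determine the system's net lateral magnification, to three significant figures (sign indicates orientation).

5.94

Applying the thin-lens equation to the first lens, 1/29 = 1/51 + 1/d_i1, which gives d_i1 = 67.227 cm.
Its lateral magnification is m_1 = -d_i1/d_o1 = -(67.227)/51 = -1.3182.
The intermediate image is 67.227 cm to the right of lens 1, so d_o2 = L - d_i1 = 82.5 - 67.227 = 15.273 cm.
Applying the thin-lens equation again with f_2 = 12.5 cm and d_o2 = 15.273 cm gives d_i2 = 68.852 cm.
m_2 = -(68.852)/(15.273) = -4.5082.
Overall magnification: m = m_1 m_2 = 5.9426.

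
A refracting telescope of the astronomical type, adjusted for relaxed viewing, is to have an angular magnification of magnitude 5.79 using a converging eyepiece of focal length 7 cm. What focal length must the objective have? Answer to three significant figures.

40.5 cm

|M| = f_obj/|f_eye|, so f_obj = |M| x |f_eye| = 5.79 x 7 = 40.530 cm.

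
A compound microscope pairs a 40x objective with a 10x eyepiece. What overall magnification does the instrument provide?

The overall magnification of a compound microscope is the product of the objective and eyepiece magnifications:
M = M_obj x M_eye = 40 x 10 = 400.

400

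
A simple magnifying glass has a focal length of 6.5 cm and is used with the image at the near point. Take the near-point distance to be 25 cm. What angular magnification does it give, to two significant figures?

4.8

M = 1 + D/f = 1 + 25/6.5 = 4.846.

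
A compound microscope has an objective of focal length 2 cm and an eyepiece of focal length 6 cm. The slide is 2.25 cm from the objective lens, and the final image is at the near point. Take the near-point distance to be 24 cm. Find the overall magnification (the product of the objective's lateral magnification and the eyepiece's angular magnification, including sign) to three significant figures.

-40.0

Objective: 1/d_i = 1/f_obj - 1/d_o = 1/2 - 1/2.25 = 0.05556 cm^-1, so d_i = 18.000 cm.
m_obj = -d_i/d_o = -18.000/2.25 = -8.000.
Eyepiece angular magnification (image at near point): M_eye = 1 + D/f_e = 1 + 24/6 = 5.000.
Overall M = m_obj x M_eye = (-8.000)(5.000) = -40.00.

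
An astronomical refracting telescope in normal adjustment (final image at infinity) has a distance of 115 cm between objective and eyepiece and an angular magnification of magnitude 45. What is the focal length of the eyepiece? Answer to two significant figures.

In normal adjustment the tube length equals f_obj + f_eye and |M| = f_obj/f_eye.
So f_obj = 45 f_eye and 45 f_eye + f_eye = 115 cm, giving f_eye = 115/46 = 2.500 cm and f_obj = 112.500 cm.

2.5 cm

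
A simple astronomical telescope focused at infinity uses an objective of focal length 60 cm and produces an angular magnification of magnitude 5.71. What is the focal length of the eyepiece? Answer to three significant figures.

|M| = f_obj/f_eye, so f_eye = f_obj/|M| = 60/5.71 = 10.508 cm.

10.5 cm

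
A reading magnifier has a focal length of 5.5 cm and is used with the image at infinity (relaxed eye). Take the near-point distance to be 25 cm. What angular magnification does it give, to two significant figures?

M = D/f = 25/5.5 = 4.545.

4.5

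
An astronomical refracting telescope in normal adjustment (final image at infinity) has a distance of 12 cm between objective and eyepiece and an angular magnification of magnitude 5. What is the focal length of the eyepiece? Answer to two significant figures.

2.0 cm

In normal adjustment the tube length equals f_obj + f_eye and |M| = f_obj/f_eye.
So f_obj = 5 f_eye and 5 f_eye + f_eye = 12 cm, giving f_eye = 12/6 = 2.000 cm and f_obj = 10.000 cm.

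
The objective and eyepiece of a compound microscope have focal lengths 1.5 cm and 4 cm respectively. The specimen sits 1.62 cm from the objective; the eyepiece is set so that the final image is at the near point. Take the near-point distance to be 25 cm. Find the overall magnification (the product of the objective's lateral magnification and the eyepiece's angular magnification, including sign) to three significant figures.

Objective: 1/d_i = 1/f_obj - 1/d_o = 1/1.5 - 1/1.62 = 0.04938 cm^-1, so d_i = 20.250 cm.
m_obj = -d_i/d_o = -20.250/1.62 = -12.500.
Eyepiece angular magnification (image at near point): M_eye = 1 + D/f_e = 1 + 25/4 = 7.250.
Overall M = m_obj x M_eye = (-12.500)(7.250) = -90.62.

-90.6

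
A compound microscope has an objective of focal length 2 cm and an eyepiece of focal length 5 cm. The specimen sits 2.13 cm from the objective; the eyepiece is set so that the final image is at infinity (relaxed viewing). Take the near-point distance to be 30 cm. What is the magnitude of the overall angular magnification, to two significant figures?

Objective: 1/d_i = 1/f_obj - 1/d_o = 1/2 - 1/2.13 = 0.03052 cm^-1, so d_i = 32.769 cm.
m_obj = -d_i/d_o = -32.769/2.13 = -15.385.
Eyepiece angular magnification (image at infinity): M_eye = D/f_e = 30/5 = 6.000.
Overall M = m_obj x M_eye = (-15.385)(6.000) = -92.31.
|M| = 92.31.

92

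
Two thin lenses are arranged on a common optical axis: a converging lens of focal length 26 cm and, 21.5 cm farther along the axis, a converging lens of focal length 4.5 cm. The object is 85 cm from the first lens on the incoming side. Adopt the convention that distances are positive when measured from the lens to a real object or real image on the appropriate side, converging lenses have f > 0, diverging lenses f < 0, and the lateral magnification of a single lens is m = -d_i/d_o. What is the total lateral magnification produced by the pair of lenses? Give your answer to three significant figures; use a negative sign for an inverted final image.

-0.0969

Applying the thin-lens equation to the first lens, 1/26 = 1/85 + 1/d_i1, which gives d_i1 = 37.458 cm.
Its lateral magnification is m_1 = -d_i1/d_o1 = -(37.458)/85 = -0.4407.
Since 37.458 cm > 21.5 cm, the first image lies past the second lens and serves as a virtual object: d_o2 = L - d_i1 = -15.958 cm.
Applying the thin-lens equation again with f_2 = 4.5 cm and d_o2 = -15.958 cm gives d_i2 = 3.510 cm.
m_2 = -(3.510)/(-15.958) = 0.2200.
Overall magnification: m = m_1 m_2 = -0.0969.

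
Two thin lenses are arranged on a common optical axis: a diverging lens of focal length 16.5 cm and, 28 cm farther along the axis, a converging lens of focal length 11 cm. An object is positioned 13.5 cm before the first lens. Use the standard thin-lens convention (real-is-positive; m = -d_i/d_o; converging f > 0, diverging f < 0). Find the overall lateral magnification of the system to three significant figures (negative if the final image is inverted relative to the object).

Applying the thin-lens equation to the first lens, 1/(-16.5) = 1/13.5 + 1/d_i1, which gives d_i1 = -7.425 cm.
Its lateral magnification is m_1 = -d_i1/d_o1 = -(-7.425)/13.5 = 0.5500.
The intermediate image is virtual, 7.425 cm to the left of lens 1, so d_o2 = L - d_i1 = 28 - (-7.425) = 35.425 cm.
Applying the thin-lens equation again with f_2 = 11 cm and d_o2 = 35.425 cm gives d_i2 = 15.954 cm.
m_2 = -(15.954)/(35.425) = -0.4504.
Total m = m_1 x m_2 = (0.5500)(-0.4504) = -0.2477.

-0.248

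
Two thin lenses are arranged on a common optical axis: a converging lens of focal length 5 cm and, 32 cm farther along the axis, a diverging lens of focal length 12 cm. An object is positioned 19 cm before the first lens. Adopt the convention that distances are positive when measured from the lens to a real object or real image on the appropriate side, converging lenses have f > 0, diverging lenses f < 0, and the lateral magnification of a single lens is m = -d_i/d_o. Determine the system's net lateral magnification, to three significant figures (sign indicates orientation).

Lens 1: 1/d_i1 = 1/f_1 - 1/d_o1 = 1/5 - 1/19 = 0.14737 cm^-1, so d_i1 = 6.786 cm.
m_1 = -(6.786)/19 = -0.3571.
Object distance for lens 2: d_o2 = 32 - 6.786 = 25.214 cm.
Lens 2: 1/d_i2 = 1/f_2 - 1/d_o2 = 1/(-12) - 1/(25.214) = -0.12299 cm^-1, so d_i2 = -8.131 cm.
m_2 = -(-8.131)/(25.214) = 0.3225.
Total m = m_1 x m_2 = (-0.3571)(0.3225) = -0.1152.

-0.115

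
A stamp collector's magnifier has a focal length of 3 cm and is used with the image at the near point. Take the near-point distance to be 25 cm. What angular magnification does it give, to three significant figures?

9.33

M = 1 + D/f = 1 + 25/3 = 9.333.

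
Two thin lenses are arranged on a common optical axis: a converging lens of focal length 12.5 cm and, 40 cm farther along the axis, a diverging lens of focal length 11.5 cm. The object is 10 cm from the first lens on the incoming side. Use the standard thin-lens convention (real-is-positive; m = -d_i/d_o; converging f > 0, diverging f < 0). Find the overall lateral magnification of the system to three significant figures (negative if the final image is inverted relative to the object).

Applying the thin-lens equation to the first lens, 1/12.5 = 1/10 + 1/d_i1, which gives d_i1 = -50.000 cm.
Its lateral magnification is m_1 = -d_i1/d_o1 = -(-50.000)/10 = 5.0000.
The intermediate image is virtual, 50.000 cm to the left of lens 1, so d_o2 = L - d_i1 = 40 - (-50.000) = 90.000 cm.
Applying the thin-lens equation again with f_2 = -11.5 cm and d_o2 = 90.000 cm gives d_i2 = -10.197 cm.
m_2 = -(-10.197)/(90.000) = 0.1133.
Total m = m_1 x m_2 = (5.0000)(0.1133) = 0.5665.

0.567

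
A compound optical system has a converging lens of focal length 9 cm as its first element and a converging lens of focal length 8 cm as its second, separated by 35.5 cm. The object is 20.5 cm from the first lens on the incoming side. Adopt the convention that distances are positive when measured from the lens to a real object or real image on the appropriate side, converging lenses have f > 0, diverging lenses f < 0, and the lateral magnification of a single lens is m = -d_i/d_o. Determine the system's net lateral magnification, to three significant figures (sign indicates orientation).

Lens 1: 1/d_i1 = 1/f_1 - 1/d_o1 = 1/9 - 1/20.5 = 0.06233 cm^-1, so d_i1 = 16.043 cm.
m_1 = -(16.043)/20.5 = -0.7826.
That image sits 19.457 cm in front of the second lens, so d_o2 = 19.457 cm.
Lens 2: 1/d_i2 = 1/f_2 - 1/d_o2 = 1/8 - 1/(19.457) = 0.07360 cm^-1, so d_i2 = 13.586 cm.
m_2 = -(13.586)/(19.457) = -0.6983.
Total m = m_1 x m_2 = (-0.7826)(-0.6983) = 0.5465.

0.546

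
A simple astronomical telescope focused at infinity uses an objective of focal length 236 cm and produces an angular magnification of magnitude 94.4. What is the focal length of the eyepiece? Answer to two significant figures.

2.5 cm

|M| = f_obj/f_eye, so f_eye = f_obj/|M| = 236/94.4 = 2.500 cm.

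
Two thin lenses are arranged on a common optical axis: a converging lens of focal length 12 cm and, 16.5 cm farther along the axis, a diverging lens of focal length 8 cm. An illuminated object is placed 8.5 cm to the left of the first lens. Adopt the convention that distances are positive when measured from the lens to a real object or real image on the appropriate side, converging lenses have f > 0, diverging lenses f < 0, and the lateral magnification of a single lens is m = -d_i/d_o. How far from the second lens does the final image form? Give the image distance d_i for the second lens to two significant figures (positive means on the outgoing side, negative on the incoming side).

Lens 1: 1/d_i1 = 1/f_1 - 1/d_o1 = 1/12 - 1/8.5 = -0.03431 cm^-1, so d_i1 = -29.143 cm.
The intermediate image is virtual, 29.143 cm to the left of lens 1, so d_o2 = L - d_i1 = 16.5 - (-29.143) = 45.643 cm.
Lens 2: 1/d_i2 = 1/f_2 - 1/d_o2 = 1/(-8) - 1/(45.643) = -0.14691 cm^-1, so d_i2 = -6.807 cm.

-6.8 cm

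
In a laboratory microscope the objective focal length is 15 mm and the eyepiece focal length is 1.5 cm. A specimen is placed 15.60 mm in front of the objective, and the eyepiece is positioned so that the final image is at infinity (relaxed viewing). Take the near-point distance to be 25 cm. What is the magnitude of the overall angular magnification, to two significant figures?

Convert to cm: f_obj = 15 mm = 1.5 cm; d_o = 15.60 mm = 1.56 cm.
Objective: 1/d_i = 1/f_obj - 1/d_o = 1/1.5 - 1/1.56 = 0.02564 cm^-1, so d_i = 39.000 cm.
m_obj = -d_i/d_o = -39.000/1.56 = -25.000.
Eyepiece angular magnification (image at infinity): M_eye = D/f_e = 25/1.5 = 16.667.
Overall M = m_obj x M_eye = (-25.000)(16.667) = -416.67.
|M| = 416.67.

420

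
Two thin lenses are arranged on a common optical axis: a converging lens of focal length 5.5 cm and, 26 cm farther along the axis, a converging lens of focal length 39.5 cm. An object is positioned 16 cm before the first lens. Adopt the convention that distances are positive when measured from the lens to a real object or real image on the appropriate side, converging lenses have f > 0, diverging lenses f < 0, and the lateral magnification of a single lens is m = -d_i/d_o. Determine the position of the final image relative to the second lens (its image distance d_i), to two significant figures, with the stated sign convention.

-32 cm

First lens: d_i1 = 1/(1/5.5 - 1/16) = 8.381 cm.
That image sits 17.619 cm in front of the second lens, so d_o2 = 17.619 cm.
Second lens: d_i2 = 1/(1/39.5 - 1/(17.619)) = -31.806 cm.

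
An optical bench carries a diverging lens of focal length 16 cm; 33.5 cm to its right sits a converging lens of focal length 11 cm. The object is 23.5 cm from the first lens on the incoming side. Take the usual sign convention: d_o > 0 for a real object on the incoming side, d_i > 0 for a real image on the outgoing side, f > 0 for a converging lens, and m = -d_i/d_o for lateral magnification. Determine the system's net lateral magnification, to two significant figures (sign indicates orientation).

-0.14

Lens 1: 1/d_i1 = 1/f_1 - 1/d_o1 = 1/(-16) - 1/23.5 = -0.10505 cm^-1, so d_i1 = -9.519 cm.
m_1 = -(-9.519)/23.5 = 0.4051.
With d_i1 < 0 the first image is virtual and lies on the object side; the object distance for lens 2 is d_o2 = 33.5 - (-9.519) = 43.019 cm.
Lens 2: 1/d_i2 = 1/f_2 - 1/d_o2 = 1/11 - 1/(43.019) = 0.06766 cm^-1, so d_i2 = 14.779 cm.
m_2 = -(14.779)/(43.019) = -0.3435.
Total m = m_1 x m_2 = (0.4051)(-0.3435) = -0.1392.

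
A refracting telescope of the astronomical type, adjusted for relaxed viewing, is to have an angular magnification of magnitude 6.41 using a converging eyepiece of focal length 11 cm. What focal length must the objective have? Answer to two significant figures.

71 cm

|M| = f_obj/|f_eye|, so f_obj = |M| x |f_eye| = 6.41 x 11 = 70.510 cm.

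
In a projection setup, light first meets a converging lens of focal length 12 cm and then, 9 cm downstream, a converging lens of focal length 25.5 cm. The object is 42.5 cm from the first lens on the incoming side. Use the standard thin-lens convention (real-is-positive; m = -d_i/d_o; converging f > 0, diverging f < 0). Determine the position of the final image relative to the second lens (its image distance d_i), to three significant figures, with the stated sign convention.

First lens: d_i1 = 1/(1/12 - 1/42.5) = 16.721 cm.
This image would form 16.721 cm past lens 1, i.e. 7.721 cm beyond lens 2, so it is a virtual object for lens 2: d_o2 = 9 - 16.721 = -7.721 cm.
Second lens: d_i2 = 1/(1/25.5 - 1/(-7.721)) = 5.927 cm.

5.93 cm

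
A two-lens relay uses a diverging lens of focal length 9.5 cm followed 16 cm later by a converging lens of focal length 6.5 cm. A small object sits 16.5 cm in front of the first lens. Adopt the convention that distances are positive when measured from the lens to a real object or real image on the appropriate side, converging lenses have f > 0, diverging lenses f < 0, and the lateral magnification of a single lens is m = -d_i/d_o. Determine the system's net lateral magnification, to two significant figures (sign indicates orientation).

-0.15

Applying the thin-lens equation to the first lens, 1/(-9.5) = 1/16.5 + 1/d_i1, which gives d_i1 = -6.029 cm.
Its lateral magnification is m_1 = -d_i1/d_o1 = -(-6.029)/16.5 = 0.3654.
With d_i1 < 0 the first image is virtual and lies on the object side; the object distance for lens 2 is d_o2 = 16 - (-6.029) = 22.029 cm.
Applying the thin-lens equation again with f_2 = 6.5 cm and d_o2 = 22.029 cm gives d_i2 = 9.221 cm.
m_2 = -(9.221)/(22.029) = -0.4186.
The system's lateral magnification is m_1 m_2 = (0.3654)(-0.4186) = -0.1529.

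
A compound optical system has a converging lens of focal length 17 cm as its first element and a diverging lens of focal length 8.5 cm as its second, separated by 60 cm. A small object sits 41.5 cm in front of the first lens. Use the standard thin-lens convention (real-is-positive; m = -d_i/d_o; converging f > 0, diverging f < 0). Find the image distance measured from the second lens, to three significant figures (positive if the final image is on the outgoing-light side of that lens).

Lens 1: 1/d_i1 = 1/f_1 - 1/d_o1 = 1/17 - 1/41.5 = 0.03473 cm^-1, so d_i1 = 28.796 cm.
Object distance for lens 2: d_o2 = 60 - 28.796 = 31.204 cm.
Lens 2: 1/d_i2 = 1/f_2 - 1/d_o2 = 1/(-8.5) - 1/(31.204) = -0.14969 cm^-1, so d_i2 = -6.680 cm.

-6.68 cm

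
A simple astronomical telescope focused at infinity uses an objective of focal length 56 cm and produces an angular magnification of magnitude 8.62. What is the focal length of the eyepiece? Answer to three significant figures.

|M| = f_obj/f_eye, so f_eye = f_obj/|M| = 56/8.62 = 6.497 cm.

6.50 cm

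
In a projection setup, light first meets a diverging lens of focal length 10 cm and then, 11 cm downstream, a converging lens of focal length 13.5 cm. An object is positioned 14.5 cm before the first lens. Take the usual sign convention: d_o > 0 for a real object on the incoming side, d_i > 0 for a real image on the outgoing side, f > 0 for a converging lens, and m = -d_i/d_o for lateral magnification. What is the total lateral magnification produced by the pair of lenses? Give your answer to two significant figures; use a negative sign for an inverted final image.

Applying the thin-lens equation to the first lens, 1/(-10) = 1/14.5 + 1/d_i1, which gives d_i1 = -5.918 cm.
Its lateral magnification is m_1 = -d_i1/d_o1 = -(-5.918)/14.5 = 0.4082.
With d_i1 < 0 the first image is virtual and lies on the object side; the object distance for lens 2 is d_o2 = 11 - (-5.918) = 16.918 cm.
Applying the thin-lens equation again with f_2 = 13.5 cm and d_o2 = 16.918 cm gives d_i2 = 66.815 cm.
m_2 = -(66.815)/(16.918) = -3.9493.
The system's lateral magnification is m_1 m_2 = (0.4082)(-3.9493) = -1.6119.

-1.6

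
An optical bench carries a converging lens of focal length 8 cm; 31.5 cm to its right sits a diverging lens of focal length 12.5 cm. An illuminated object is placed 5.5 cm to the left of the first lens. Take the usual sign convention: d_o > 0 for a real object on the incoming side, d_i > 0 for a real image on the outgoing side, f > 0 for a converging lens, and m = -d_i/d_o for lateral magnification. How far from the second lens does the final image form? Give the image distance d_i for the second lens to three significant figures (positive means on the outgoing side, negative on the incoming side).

Applying the thin-lens equation to the first lens, 1/8 = 1/5.5 + 1/d_i1, which gives d_i1 = -17.600 cm.
The intermediate image is virtual, 17.600 cm to the left of lens 1, so d_o2 = L - d_i1 = 31.5 - (-17.600) = 49.100 cm.
Applying the thin-lens equation again with f_2 = -12.5 cm and d_o2 = 49.100 cm gives d_i2 = -9.963 cm.

-9.96 cm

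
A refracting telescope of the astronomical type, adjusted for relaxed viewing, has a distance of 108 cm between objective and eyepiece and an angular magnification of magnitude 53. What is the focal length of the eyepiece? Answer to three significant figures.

2.00 cm

In normal adjustment the tube length equals f_obj + f_eye and |M| = f_obj/f_eye.
So f_obj = 53 f_eye and 53 f_eye + f_eye = 108 cm, giving f_eye = 108/54 = 2.000 cm and f_obj = 106.000 cm.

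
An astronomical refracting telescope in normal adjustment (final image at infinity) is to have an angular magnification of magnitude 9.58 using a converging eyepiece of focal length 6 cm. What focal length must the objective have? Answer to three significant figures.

57.5 cm

|M| = f_obj/|f_eye|, so f_obj = |M| x |f_eye| = 9.58 x 6 = 57.480 cm.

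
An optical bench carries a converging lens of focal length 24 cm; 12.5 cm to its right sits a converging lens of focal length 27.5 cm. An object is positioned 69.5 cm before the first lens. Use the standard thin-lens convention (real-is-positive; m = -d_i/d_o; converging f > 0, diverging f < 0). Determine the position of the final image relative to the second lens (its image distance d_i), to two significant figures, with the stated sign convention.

13 cm

First lens: d_i1 = 1/(1/24 - 1/69.5) = 36.659 cm.
This image would form 36.659 cm past lens 1, i.e. 24.159 cm beyond lens 2, so it is a virtual object for lens 2: d_o2 = 12.5 - 36.659 = -24.159 cm.
Second lens: d_i2 = 1/(1/27.5 - 1/(-24.159)) = 12.861 cm.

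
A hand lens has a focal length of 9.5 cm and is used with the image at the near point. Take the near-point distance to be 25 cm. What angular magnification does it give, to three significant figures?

M = 1 + D/f = 1 + 25/9.5 = 3.632.

3.63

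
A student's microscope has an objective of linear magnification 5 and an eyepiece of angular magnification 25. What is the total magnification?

The overall magnification of a compound microscope is the product of the objective and eyepiece magnifications:
M = M_obj x M_eye = 5 x 25 = 125.

125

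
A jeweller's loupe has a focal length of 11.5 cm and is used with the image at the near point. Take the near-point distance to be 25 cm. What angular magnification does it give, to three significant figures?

3.17

M = 1 + D/f = 1 + 25/11.5 = 3.174.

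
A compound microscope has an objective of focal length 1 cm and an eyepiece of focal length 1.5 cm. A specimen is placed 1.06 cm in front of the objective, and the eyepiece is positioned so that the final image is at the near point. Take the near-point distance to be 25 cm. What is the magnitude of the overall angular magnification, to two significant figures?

290

Objective: 1/d_i = 1/f_obj - 1/d_o = 1/1 - 1/1.06 = 0.05660 cm^-1, so d_i = 17.667 cm.
m_obj = -d_i/d_o = -17.667/1.06 = -16.667.
Eyepiece angular magnification (image at near point): M_eye = 1 + D/f_e = 1 + 25/1.5 = 17.667.
Overall M = m_obj x M_eye = (-16.667)(17.667) = -294.44.
|M| = 294.44.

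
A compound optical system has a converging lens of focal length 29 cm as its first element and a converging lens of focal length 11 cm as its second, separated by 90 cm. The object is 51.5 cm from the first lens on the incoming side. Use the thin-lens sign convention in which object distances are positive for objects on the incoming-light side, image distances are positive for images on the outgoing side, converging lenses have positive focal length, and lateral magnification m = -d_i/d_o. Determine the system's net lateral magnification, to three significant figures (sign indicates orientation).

1.12

First lens: d_i1 = 1/(1/29 - 1/51.5) = 66.378 cm.
m_1 = -(66.378)/51.5 = -1.2889.
That image sits 23.622 cm in front of the second lens, so d_o2 = 23.622 cm.
Second lens: d_i2 = 1/(1/11 - 1/(23.622)) = 20.586 cm.
m_2 = -(20.586)/(23.622) = -0.8715.
Total m = m_1 x m_2 = (-1.2889)(-0.8715) = 1.1232.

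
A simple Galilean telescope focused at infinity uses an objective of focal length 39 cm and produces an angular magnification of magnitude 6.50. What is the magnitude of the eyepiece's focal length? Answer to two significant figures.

|M| = f_obj/|f_eye|, so |f_eye| = f_obj/|M| = 39/6.5 = 6.000 cm.
(The eyepiece is diverging, so its signed focal length is -6.000 cm.)

6.0 cm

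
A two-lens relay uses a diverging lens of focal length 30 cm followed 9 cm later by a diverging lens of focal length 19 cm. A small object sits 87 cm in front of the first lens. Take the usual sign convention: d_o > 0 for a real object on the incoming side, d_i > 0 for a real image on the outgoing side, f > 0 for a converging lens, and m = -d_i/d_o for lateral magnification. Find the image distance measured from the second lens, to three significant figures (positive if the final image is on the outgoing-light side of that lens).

First lens: d_i1 = 1/(1/(-30) - 1/87) = -22.308 cm.
The intermediate image is virtual, 22.308 cm to the left of lens 1, so d_o2 = L - d_i1 = 9 - (-22.308) = 31.308 cm.
Second lens: d_i2 = 1/(1/(-19) - 1/(31.308)) = -11.824 cm.

-11.8 cm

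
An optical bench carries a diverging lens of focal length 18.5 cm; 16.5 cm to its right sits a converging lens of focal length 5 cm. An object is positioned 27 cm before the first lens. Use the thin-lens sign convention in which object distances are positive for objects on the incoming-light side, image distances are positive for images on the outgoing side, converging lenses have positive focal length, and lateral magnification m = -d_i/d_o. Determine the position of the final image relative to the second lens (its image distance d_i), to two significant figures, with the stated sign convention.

Lens 1: 1/d_i1 = 1/f_1 - 1/d_o1 = 1/(-18.5) - 1/27 = -0.09109 cm^-1, so d_i1 = -10.978 cm.
With d_i1 < 0 the first image is virtual and lies on the object side; the object distance for lens 2 is d_o2 = 16.5 - (-10.978) = 27.478 cm.
Lens 2: 1/d_i2 = 1/f_2 - 1/d_o2 = 1/5 - 1/(27.478) = 0.16361 cm^-1, so d_i2 = 6.112 cm.

6.1 cm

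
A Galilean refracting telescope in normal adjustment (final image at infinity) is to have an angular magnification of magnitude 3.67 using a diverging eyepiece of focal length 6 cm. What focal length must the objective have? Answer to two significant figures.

|M| = f_obj/|f_eye|, so f_obj = |M| x |f_eye| = 3.67 x 6 = 22.020 cm.

22 cm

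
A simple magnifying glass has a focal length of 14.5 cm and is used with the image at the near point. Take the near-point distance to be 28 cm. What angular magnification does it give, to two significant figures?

M = 1 + D/f = 1 + 28/14.5 = 2.931.

2.9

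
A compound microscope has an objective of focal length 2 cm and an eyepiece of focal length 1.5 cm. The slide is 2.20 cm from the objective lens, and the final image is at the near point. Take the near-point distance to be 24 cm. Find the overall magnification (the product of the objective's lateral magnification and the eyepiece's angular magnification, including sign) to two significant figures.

Objective: 1/d_i = 1/f_obj - 1/d_o = 1/2 - 1/2.20 = 0.04545 cm^-1, so d_i = 22.000 cm.
m_obj = -d_i/d_o = -22.000/2.20 = -10.000.
Eyepiece angular magnification (image at near point): M_eye = 1 + D/f_e = 1 + 24/1.5 = 17.000.
Overall M = m_obj x M_eye = (-10.000)(17.000) = -170.00.

-170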